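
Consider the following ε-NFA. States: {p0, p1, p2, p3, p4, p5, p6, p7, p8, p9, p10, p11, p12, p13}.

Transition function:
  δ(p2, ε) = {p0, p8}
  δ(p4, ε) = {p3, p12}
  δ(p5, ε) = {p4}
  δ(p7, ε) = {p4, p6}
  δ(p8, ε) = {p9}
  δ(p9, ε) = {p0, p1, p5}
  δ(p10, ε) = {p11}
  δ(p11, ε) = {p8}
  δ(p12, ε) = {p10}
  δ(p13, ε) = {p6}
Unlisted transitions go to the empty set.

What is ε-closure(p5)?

{p0, p1, p3, p4, p5, p8, p9, p10, p11, p12}

Start with {p5}.
From p5 via ε: add p4.
From p4 via ε: add p3, p12.
From p12 via ε: add p10.
From p10 via ε: add p11.
From p11 via ε: add p8.
From p8 via ε: add p9.
From p9 via ε: add p0, p1.
No new states can be added; the closed set is {p0, p1, p3, p4, p5, p8, p9, p10, p11, p12}.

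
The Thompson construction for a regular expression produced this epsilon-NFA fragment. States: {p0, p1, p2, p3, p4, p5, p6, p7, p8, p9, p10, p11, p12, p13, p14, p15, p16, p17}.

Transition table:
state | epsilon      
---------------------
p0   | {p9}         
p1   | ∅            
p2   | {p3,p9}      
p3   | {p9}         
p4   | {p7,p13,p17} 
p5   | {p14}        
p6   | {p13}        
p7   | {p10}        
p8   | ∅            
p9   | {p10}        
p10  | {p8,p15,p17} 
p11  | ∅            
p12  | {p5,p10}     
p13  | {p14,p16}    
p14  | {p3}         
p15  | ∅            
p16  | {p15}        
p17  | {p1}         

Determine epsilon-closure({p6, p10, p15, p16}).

{p1, p3, p6, p8, p9, p10, p13, p14, p15, p16, p17}

Start with {p6, p10, p15, p16}.
From p6 via epsilon: add p13.
From p10 via epsilon: add p8, p17.
From p13 via epsilon: add p14.
From p17 via epsilon: add p1.
From p14 via epsilon: add p3.
From p3 via epsilon: add p9.
No new states can be added; the closed set is {p1, p3, p6, p8, p9, p10, p13, p14, p15, p16, p17}.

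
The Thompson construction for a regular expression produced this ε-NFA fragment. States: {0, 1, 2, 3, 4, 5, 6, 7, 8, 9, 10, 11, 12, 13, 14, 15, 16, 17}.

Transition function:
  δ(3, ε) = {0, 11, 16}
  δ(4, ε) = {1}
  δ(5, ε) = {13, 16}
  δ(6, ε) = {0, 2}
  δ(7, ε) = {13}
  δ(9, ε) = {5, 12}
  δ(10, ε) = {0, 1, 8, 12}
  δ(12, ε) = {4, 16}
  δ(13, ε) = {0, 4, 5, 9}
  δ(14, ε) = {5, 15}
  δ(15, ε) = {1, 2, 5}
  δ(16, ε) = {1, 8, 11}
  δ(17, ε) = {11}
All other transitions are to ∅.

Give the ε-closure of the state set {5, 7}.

Start with {5, 7}.
From 5 via ε: add 13, 16.
From 13 via ε: add 0, 4, 9.
From 16 via ε: add 1, 8, 11.
From 9 via ε: add 12.
No new states can be added; the closed set is {0, 1, 4, 5, 7, 8, 9, 11, 12, 13, 16}.

{0, 1, 4, 5, 7, 8, 9, 11, 12, 13, 16}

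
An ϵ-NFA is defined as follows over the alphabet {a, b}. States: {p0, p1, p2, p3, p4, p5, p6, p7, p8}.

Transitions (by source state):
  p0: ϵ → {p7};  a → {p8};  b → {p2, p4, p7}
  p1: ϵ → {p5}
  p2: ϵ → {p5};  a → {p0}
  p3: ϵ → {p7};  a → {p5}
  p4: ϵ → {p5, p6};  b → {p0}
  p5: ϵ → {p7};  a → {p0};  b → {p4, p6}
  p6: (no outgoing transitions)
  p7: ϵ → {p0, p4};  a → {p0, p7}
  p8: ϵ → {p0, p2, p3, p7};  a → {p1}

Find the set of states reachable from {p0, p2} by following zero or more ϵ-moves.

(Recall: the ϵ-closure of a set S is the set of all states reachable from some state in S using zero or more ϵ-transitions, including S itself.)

Start with {p0, p2}.
From p0 via ϵ: add p7.
From p2 via ϵ: add p5.
From p7 via ϵ: add p4.
From p4 via ϵ: add p6.
No new states can be added; the closed set is {p0, p2, p4, p5, p6, p7}.

{p0, p2, p4, p5, p6, p7}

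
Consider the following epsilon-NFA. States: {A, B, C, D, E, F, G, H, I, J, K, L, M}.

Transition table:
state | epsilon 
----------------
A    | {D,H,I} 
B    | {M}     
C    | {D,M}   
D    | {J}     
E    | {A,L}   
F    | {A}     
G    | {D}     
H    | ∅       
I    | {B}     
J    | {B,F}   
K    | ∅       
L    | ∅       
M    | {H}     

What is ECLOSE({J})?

Start with {J}.
From J via epsilon: add B, F.
From B via epsilon: add M.
From F via epsilon: add A.
From A via epsilon: add D, H, I.
No new states can be added; the closed set is {A, B, D, F, H, I, J, M}.

{A, B, D, F, H, I, J, M}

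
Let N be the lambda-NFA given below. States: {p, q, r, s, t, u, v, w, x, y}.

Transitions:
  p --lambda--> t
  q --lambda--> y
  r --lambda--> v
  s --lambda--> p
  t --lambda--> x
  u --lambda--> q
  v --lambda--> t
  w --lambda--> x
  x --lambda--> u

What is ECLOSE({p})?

Start with {p}.
From p via lambda: add t.
From t via lambda: add x.
From x via lambda: add u.
From u via lambda: add q.
From q via lambda: add y.
No new states can be added; the closed set is {p, q, t, u, x, y}.

{p, q, t, u, x, y}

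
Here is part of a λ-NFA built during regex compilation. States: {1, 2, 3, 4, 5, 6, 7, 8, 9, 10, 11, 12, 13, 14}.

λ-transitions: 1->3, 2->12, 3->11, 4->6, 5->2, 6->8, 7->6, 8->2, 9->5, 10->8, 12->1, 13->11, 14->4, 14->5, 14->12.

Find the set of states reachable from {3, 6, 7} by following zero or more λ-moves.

Start with {3, 6, 7}.
From 3 via λ: add 11.
From 6 via λ: add 8.
From 8 via λ: add 2.
From 2 via λ: add 12.
From 12 via λ: add 1.
No new states can be added; the closed set is {1, 2, 3, 6, 7, 8, 11, 12}.

{1, 2, 3, 6, 7, 8, 11, 12}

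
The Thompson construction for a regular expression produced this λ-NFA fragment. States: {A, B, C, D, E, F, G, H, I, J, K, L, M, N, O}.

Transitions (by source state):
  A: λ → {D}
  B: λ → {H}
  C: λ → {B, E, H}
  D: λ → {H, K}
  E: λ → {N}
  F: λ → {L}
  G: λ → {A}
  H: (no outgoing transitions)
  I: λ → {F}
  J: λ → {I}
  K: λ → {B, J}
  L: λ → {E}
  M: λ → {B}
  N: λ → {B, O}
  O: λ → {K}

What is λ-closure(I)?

Start with {I}.
From I via λ: add F.
From F via λ: add L.
From L via λ: add E.
From E via λ: add N.
From N via λ: add B, O.
From B via λ: add H.
From O via λ: add K.
From K via λ: add J.
No new states can be added; the closed set is {B, E, F, H, I, J, K, L, N, O}.

{B, E, F, H, I, J, K, L, N, O}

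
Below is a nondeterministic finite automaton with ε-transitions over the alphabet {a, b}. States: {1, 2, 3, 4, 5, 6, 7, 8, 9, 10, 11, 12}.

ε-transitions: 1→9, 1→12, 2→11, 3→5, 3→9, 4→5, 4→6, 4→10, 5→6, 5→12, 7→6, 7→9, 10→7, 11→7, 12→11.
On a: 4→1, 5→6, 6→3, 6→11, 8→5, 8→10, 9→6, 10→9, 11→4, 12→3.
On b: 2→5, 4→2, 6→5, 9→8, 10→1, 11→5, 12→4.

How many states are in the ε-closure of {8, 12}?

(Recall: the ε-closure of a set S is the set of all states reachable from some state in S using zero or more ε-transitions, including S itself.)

Start with {8, 12}.
From 12 via ε: add 11.
From 11 via ε: add 7.
From 7 via ε: add 6, 9.
ε-closure = {6, 7, 8, 9, 11, 12}, which has 6 states.

6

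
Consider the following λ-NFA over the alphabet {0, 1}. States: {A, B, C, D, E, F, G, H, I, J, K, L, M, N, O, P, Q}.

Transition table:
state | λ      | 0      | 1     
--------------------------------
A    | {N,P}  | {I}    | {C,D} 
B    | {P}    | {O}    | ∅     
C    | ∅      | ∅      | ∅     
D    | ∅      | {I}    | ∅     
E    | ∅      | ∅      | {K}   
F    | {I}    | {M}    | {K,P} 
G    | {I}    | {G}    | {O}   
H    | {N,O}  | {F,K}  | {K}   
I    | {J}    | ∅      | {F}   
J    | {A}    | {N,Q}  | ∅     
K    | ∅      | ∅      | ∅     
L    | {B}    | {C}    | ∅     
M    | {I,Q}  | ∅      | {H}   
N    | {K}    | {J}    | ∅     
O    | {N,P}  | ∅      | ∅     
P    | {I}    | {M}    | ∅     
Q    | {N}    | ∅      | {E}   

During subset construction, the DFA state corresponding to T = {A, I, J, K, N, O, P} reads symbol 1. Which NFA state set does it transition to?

A on 1 → {C, D}.
I on 1 → {F}.
No 1-transition from J, K, N, O, P.
Union after reading 1: {C, D, F}.
Now take the λ-closure:
From F via λ: add I.
From I via λ: add J.
From J via λ: add A.
From A via λ: add N, P.
From N via λ: add K.
No new states can be added; the closed set is {A, C, D, F, I, J, K, N, P}.

{A, C, D, F, I, J, K, N, P}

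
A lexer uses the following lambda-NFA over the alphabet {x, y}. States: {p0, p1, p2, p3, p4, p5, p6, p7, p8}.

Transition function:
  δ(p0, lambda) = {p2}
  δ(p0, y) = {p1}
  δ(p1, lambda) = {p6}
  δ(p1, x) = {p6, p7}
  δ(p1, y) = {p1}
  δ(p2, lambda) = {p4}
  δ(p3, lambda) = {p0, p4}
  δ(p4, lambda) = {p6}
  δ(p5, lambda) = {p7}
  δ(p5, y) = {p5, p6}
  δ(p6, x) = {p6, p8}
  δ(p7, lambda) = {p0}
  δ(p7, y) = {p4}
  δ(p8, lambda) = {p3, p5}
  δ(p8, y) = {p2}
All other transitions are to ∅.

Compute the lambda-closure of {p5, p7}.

Start with {p5, p7}.
From p7 via lambda: add p0.
From p0 via lambda: add p2.
From p2 via lambda: add p4.
From p4 via lambda: add p6.
No new states can be added; the closed set is {p0, p2, p4, p5, p6, p7}.

{p0, p2, p4, p5, p6, p7}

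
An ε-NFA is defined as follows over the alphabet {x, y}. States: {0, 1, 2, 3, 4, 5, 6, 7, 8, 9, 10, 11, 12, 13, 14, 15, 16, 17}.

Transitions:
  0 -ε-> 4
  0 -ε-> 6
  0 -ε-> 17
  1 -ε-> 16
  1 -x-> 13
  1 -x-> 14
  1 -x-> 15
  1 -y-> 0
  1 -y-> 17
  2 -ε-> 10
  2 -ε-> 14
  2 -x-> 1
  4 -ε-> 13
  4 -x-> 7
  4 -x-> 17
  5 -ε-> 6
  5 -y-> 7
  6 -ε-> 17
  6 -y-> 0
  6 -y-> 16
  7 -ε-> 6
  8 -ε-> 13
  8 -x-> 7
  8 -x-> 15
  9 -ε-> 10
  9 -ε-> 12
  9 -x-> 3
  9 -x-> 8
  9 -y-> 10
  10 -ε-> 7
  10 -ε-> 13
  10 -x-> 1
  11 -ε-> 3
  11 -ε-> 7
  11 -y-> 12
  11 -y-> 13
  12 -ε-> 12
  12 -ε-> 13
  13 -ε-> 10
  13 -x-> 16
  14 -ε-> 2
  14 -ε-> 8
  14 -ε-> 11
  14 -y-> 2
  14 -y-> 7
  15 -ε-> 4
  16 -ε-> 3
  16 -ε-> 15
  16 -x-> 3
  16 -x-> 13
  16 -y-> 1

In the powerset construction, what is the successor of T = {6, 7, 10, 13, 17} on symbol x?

{1, 3, 4, 6, 7, 10, 13, 15, 16, 17}

10 on x → {1}.
13 on x → {16}.
No x-transition from 6, 7, 17.
Union after reading x: {1, 16}.
Now take the ε-closure:
From 16 via ε: add 3, 15.
From 15 via ε: add 4.
From 4 via ε: add 13.
From 13 via ε: add 10.
From 10 via ε: add 7.
From 7 via ε: add 6.
From 6 via ε: add 17.
No new states can be added; the closed set is {1, 3, 4, 6, 7, 10, 13, 15, 16, 17}.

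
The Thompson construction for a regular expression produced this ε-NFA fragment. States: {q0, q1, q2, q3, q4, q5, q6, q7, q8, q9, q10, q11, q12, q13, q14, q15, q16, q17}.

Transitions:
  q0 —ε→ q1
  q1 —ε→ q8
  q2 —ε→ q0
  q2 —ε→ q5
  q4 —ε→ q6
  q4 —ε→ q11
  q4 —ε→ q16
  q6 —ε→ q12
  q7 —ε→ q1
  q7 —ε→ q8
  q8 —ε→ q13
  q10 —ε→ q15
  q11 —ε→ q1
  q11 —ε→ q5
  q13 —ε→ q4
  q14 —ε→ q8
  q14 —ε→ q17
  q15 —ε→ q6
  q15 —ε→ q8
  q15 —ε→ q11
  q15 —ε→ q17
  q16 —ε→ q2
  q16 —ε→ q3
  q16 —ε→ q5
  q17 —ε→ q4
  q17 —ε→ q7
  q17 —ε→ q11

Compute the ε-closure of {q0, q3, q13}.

{q0, q1, q2, q3, q4, q5, q6, q8, q11, q12, q13, q16}

Start with {q0, q3, q13}.
From q0 via ε: add q1.
From q13 via ε: add q4.
From q1 via ε: add q8.
From q4 via ε: add q6, q11, q16.
From q6 via ε: add q12.
From q11 via ε: add q5.
From q16 via ε: add q2.
No new states can be added; the closed set is {q0, q1, q2, q3, q4, q5, q6, q8, q11, q12, q13, q16}.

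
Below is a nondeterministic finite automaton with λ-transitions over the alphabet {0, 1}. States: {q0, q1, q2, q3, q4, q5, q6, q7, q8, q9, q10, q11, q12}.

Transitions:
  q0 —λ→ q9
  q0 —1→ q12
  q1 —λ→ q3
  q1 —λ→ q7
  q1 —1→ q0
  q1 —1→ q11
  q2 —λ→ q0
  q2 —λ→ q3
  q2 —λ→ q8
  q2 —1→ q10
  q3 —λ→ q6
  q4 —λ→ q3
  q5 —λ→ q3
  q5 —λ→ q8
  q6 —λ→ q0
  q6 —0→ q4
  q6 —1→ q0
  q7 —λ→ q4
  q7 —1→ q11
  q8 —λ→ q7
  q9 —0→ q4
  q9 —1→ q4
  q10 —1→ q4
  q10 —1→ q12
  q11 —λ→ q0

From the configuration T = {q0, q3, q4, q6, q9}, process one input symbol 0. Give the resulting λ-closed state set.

{q0, q3, q4, q6, q9}

q6 on 0 → {q4}.
q9 on 0 → {q4}.
No 0-transition from q0, q3, q4.
Union after reading 0: {q4}.
Now take the λ-closure:
From q4 via λ: add q3.
From q3 via λ: add q6.
From q6 via λ: add q0.
From q0 via λ: add q9.
No new states can be added; the closed set is {q0, q3, q4, q6, q9}.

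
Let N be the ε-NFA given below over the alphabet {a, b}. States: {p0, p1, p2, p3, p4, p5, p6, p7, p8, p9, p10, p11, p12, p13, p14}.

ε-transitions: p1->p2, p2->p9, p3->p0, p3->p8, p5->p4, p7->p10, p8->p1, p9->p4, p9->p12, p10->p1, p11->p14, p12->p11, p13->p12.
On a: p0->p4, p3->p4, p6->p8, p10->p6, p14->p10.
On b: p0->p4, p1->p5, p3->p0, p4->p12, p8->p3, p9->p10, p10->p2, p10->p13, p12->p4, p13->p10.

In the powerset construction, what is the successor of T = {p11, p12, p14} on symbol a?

p14 on a → {p10}.
No a-transition from p11, p12.
Union after reading a: {p10}.
Now take the ε-closure:
From p10 via ε: add p1.
From p1 via ε: add p2.
From p2 via ε: add p9.
From p9 via ε: add p4, p12.
From p12 via ε: add p11.
From p11 via ε: add p14.
No new states can be added; the closed set is {p1, p2, p4, p9, p10, p11, p12, p14}.

{p1, p2, p4, p9, p10, p11, p12, p14}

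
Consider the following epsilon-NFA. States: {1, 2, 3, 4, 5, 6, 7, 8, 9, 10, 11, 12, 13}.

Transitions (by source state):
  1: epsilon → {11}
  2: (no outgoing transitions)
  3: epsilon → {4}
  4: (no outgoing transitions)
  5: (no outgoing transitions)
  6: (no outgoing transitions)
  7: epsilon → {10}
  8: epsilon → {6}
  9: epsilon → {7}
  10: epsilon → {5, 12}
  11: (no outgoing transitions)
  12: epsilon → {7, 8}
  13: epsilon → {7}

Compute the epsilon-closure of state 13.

{5, 6, 7, 8, 10, 12, 13}

Start with {13}.
From 13 via epsilon: add 7.
From 7 via epsilon: add 10.
From 10 via epsilon: add 5, 12.
From 12 via epsilon: add 8.
From 8 via epsilon: add 6.
No new states can be added; the closed set is {5, 6, 7, 8, 10, 12, 13}.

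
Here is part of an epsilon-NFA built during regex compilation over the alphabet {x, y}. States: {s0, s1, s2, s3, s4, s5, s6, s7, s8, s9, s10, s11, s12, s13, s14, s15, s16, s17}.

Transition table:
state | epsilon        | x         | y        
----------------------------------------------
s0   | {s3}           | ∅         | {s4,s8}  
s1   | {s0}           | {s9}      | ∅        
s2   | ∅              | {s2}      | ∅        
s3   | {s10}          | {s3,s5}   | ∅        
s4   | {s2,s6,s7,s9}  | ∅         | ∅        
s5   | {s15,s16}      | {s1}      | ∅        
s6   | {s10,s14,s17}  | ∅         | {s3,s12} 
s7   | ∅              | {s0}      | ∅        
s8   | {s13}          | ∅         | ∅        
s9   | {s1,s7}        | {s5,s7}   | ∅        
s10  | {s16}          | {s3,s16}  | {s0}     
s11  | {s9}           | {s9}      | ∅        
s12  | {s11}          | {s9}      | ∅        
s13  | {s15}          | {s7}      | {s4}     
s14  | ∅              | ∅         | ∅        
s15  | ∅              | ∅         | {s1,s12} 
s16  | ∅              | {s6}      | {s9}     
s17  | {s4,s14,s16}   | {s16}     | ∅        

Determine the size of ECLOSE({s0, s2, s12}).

10

Start with {s0, s2, s12}.
From s0 via epsilon: add s3.
From s12 via epsilon: add s11.
From s3 via epsilon: add s10.
From s11 via epsilon: add s9.
From s9 via epsilon: add s1, s7.
From s10 via epsilon: add s16.
epsilon-closure = {s0, s1, s2, s3, s7, s9, s10, s11, s12, s16}, which has 10 states.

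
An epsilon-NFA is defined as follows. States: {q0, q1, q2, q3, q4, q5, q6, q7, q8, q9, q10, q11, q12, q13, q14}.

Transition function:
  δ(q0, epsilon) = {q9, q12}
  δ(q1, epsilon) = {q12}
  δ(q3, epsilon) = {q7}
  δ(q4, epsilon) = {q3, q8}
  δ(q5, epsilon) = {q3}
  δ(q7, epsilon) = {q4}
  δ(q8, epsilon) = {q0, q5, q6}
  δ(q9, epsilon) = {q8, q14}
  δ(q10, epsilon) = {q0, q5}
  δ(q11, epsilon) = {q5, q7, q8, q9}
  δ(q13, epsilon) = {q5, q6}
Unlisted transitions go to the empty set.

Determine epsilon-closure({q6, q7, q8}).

Start with {q6, q7, q8}.
From q7 via epsilon: add q4.
From q8 via epsilon: add q0, q5.
From q0 via epsilon: add q9, q12.
From q4 via epsilon: add q3.
From q9 via epsilon: add q14.
No new states can be added; the closed set is {q0, q3, q4, q5, q6, q7, q8, q9, q12, q14}.

{q0, q3, q4, q5, q6, q7, q8, q9, q12, q14}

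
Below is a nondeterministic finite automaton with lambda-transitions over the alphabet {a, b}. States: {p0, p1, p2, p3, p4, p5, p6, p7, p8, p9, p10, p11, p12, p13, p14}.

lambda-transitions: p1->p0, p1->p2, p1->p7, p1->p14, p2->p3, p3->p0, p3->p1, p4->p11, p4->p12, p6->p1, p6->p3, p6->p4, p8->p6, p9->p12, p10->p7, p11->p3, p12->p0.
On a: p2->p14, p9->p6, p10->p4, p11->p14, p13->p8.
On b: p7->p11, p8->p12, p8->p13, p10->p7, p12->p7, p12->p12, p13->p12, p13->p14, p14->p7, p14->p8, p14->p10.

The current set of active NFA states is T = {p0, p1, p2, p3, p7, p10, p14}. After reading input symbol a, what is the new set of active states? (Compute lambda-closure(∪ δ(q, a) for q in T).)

{p0, p1, p2, p3, p4, p7, p11, p12, p14}

p2 on a → {p14}.
p10 on a → {p4}.
No a-transition from p0, p1, p3, p7, p14.
Union after reading a: {p4, p14}.
Now take the lambda-closure:
From p4 via lambda: add p11, p12.
From p11 via lambda: add p3.
From p12 via lambda: add p0.
From p3 via lambda: add p1.
From p1 via lambda: add p2, p7.
No new states can be added; the closed set is {p0, p1, p2, p3, p4, p7, p11, p12, p14}.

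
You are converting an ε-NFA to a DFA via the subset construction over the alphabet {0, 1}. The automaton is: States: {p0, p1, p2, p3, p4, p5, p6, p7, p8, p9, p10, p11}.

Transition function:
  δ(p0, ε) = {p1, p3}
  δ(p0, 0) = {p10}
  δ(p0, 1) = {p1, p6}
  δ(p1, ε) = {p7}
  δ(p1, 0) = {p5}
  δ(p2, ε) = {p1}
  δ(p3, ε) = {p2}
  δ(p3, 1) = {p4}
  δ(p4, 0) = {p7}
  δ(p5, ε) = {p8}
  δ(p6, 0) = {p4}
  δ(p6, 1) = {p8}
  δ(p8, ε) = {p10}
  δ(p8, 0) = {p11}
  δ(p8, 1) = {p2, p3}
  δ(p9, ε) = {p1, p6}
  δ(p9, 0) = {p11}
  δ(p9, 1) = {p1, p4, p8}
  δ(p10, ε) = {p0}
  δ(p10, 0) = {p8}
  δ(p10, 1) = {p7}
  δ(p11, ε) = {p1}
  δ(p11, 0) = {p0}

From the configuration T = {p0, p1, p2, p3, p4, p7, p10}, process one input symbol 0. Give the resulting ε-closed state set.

p0 on 0 → {p10}.
p1 on 0 → {p5}.
p4 on 0 → {p7}.
p10 on 0 → {p8}.
No 0-transition from p2, p3, p7.
Union after reading 0: {p5, p7, p8, p10}.
Now take the ε-closure:
From p10 via ε: add p0.
From p0 via ε: add p1, p3.
From p3 via ε: add p2.
No new states can be added; the closed set is {p0, p1, p2, p3, p5, p7, p8, p10}.

{p0, p1, p2, p3, p5, p7, p8, p10}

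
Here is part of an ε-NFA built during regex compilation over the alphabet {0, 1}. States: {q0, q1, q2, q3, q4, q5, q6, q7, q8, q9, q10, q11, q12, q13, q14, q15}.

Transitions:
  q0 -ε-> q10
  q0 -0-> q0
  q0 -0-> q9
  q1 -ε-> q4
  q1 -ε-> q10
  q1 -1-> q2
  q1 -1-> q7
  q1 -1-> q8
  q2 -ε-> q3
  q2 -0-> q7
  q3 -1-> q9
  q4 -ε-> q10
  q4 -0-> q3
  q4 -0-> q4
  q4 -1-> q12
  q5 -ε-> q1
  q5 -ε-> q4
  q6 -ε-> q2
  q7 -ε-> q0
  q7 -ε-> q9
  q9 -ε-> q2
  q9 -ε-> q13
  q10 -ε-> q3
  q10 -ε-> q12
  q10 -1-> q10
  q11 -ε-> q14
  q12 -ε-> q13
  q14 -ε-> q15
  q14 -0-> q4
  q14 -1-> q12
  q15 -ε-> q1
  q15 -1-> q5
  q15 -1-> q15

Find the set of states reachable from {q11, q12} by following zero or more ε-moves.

Start with {q11, q12}.
From q11 via ε: add q14.
From q12 via ε: add q13.
From q14 via ε: add q15.
From q15 via ε: add q1.
From q1 via ε: add q4, q10.
From q10 via ε: add q3.
No new states can be added; the closed set is {q1, q3, q4, q10, q11, q12, q13, q14, q15}.

{q1, q3, q4, q10, q11, q12, q13, q14, q15}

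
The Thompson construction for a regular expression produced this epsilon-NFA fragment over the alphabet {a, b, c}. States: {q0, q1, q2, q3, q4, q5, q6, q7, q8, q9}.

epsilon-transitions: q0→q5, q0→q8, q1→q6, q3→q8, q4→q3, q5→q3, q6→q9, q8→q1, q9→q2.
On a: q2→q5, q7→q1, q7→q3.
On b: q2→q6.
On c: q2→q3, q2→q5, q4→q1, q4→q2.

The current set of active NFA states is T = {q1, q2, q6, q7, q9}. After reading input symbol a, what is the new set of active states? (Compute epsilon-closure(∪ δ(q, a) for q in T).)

{q1, q2, q3, q5, q6, q8, q9}

q2 on a → {q5}.
q7 on a → {q1, q3}.
No a-transition from q1, q6, q9.
Union after reading a: {q1, q3, q5}.
Now take the epsilon-closure:
From q1 via epsilon: add q6.
From q3 via epsilon: add q8.
From q6 via epsilon: add q9.
From q9 via epsilon: add q2.
No new states can be added; the closed set is {q1, q2, q3, q5, q6, q8, q9}.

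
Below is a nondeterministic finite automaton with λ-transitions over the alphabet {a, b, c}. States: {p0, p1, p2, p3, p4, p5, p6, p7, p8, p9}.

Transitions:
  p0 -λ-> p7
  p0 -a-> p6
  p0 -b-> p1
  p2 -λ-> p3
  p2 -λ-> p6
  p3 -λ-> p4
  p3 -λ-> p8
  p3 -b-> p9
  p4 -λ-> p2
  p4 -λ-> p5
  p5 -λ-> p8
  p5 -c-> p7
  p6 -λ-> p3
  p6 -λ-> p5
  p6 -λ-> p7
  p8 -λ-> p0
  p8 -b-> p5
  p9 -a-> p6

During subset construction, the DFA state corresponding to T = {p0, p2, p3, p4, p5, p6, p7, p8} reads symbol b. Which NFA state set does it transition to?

{p0, p1, p5, p7, p8, p9}

p0 on b → {p1}.
p3 on b → {p9}.
p8 on b → {p5}.
No b-transition from p2, p4, p5, p6, p7.
Union after reading b: {p1, p5, p9}.
Now take the λ-closure:
From p5 via λ: add p8.
From p8 via λ: add p0.
From p0 via λ: add p7.
No new states can be added; the closed set is {p0, p1, p5, p7, p8, p9}.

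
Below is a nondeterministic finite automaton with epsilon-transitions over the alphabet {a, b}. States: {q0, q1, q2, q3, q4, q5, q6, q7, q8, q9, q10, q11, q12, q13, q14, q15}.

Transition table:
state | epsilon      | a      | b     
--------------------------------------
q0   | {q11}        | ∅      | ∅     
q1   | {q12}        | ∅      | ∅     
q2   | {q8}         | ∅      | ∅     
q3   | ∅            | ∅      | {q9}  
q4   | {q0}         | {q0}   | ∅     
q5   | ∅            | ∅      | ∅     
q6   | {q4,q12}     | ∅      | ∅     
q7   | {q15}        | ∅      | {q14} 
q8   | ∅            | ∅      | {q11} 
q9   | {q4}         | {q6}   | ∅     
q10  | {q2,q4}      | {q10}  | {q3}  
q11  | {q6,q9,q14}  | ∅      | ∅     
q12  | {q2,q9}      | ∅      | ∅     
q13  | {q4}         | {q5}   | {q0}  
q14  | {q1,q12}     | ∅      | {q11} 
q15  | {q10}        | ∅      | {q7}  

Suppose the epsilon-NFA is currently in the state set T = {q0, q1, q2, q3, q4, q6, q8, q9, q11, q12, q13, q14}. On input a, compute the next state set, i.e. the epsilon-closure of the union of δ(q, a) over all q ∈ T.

{q0, q1, q2, q4, q5, q6, q8, q9, q11, q12, q14}

q4 on a → {q0}.
q9 on a → {q6}.
q13 on a → {q5}.
No a-transition from q0, q1, q2, q3, q6, q8, q11, q12, q14.
Union after reading a: {q0, q5, q6}.
Now take the epsilon-closure:
From q0 via epsilon: add q11.
From q6 via epsilon: add q4, q12.
From q11 via epsilon: add q9, q14.
From q12 via epsilon: add q2.
From q2 via epsilon: add q8.
From q14 via epsilon: add q1.
No new states can be added; the closed set is {q0, q1, q2, q4, q5, q6, q8, q9, q11, q12, q14}.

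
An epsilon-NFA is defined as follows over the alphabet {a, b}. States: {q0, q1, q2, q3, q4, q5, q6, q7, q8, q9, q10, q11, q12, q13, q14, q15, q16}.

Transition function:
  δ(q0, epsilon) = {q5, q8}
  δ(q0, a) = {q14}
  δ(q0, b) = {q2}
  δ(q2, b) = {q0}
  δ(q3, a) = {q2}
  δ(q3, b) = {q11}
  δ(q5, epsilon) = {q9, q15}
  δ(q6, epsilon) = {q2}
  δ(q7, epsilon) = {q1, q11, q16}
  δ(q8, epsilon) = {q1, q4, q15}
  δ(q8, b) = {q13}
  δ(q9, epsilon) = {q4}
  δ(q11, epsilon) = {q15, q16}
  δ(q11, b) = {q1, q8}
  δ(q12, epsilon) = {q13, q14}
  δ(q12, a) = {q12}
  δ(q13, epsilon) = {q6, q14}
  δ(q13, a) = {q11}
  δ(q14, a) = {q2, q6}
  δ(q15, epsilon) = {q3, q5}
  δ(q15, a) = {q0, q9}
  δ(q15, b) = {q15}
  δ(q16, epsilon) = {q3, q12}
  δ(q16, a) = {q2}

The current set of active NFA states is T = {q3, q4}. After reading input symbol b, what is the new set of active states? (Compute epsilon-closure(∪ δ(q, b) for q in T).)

{q2, q3, q4, q5, q6, q9, q11, q12, q13, q14, q15, q16}

q3 on b → {q11}.
No b-transition from q4.
Union after reading b: {q11}.
Now take the epsilon-closure:
From q11 via epsilon: add q15, q16.
From q15 via epsilon: add q3, q5.
From q16 via epsilon: add q12.
From q5 via epsilon: add q9.
From q12 via epsilon: add q13, q14.
From q9 via epsilon: add q4.
From q13 via epsilon: add q6.
From q6 via epsilon: add q2.
No new states can be added; the closed set is {q2, q3, q4, q5, q6, q9, q11, q12, q13, q14, q15, q16}.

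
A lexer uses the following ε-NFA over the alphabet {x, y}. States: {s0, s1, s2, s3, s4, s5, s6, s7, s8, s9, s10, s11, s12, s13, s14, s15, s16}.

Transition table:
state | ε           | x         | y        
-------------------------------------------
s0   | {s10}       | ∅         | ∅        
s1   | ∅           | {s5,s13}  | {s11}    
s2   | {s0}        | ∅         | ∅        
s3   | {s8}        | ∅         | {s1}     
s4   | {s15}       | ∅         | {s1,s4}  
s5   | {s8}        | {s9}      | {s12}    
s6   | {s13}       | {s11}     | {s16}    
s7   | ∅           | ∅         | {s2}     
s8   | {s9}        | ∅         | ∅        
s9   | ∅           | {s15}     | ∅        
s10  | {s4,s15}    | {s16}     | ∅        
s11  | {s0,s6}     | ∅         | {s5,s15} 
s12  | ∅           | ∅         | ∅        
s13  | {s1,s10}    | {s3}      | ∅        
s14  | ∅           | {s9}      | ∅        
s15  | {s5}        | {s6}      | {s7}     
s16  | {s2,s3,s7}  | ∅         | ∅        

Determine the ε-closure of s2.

Start with {s2}.
From s2 via ε: add s0.
From s0 via ε: add s10.
From s10 via ε: add s4, s15.
From s15 via ε: add s5.
From s5 via ε: add s8.
From s8 via ε: add s9.
No new states can be added; the closed set is {s0, s2, s4, s5, s8, s9, s10, s15}.

{s0, s2, s4, s5, s8, s9, s10, s15}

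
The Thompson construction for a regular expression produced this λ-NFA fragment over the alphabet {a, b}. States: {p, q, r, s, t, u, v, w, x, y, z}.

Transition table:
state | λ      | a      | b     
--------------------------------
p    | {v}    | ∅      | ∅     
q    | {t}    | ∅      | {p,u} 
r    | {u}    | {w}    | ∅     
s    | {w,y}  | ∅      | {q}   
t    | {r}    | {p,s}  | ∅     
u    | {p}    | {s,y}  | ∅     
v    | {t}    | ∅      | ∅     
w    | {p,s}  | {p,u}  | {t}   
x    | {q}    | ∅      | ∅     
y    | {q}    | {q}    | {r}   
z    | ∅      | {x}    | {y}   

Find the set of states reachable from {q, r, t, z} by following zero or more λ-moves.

{p, q, r, t, u, v, z}

Start with {q, r, t, z}.
From r via λ: add u.
From u via λ: add p.
From p via λ: add v.
No new states can be added; the closed set is {p, q, r, t, u, v, z}.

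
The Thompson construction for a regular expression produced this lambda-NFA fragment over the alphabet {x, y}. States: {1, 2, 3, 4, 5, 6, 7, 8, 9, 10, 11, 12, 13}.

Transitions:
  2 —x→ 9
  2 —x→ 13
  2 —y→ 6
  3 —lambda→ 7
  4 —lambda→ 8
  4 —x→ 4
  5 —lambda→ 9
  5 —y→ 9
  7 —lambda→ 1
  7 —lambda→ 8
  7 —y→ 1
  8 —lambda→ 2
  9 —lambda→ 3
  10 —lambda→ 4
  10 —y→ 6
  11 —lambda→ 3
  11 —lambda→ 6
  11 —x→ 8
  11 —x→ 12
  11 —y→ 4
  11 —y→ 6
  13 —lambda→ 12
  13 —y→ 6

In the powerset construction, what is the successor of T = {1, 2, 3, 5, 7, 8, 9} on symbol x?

{1, 2, 3, 7, 8, 9, 12, 13}

2 on x → {9, 13}.
No x-transition from 1, 3, 5, 7, 8, 9.
Union after reading x: {9, 13}.
Now take the lambda-closure:
From 9 via lambda: add 3.
From 13 via lambda: add 12.
From 3 via lambda: add 7.
From 7 via lambda: add 1, 8.
From 8 via lambda: add 2.
No new states can be added; the closed set is {1, 2, 3, 7, 8, 9, 12, 13}.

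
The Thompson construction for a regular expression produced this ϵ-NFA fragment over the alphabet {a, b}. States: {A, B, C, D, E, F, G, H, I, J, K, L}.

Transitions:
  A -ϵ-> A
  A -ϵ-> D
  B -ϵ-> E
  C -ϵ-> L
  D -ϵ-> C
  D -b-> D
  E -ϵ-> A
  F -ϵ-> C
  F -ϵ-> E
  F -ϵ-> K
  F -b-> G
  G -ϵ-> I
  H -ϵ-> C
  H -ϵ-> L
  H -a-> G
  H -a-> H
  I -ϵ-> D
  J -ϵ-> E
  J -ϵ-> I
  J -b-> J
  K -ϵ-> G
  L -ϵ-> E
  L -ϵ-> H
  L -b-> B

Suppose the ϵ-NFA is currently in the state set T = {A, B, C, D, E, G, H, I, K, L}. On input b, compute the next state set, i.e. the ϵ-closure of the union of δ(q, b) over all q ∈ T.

D on b → {D}.
L on b → {B}.
No b-transition from A, B, C, E, G, H, I, K.
Union after reading b: {B, D}.
Now take the ϵ-closure:
From B via ϵ: add E.
From D via ϵ: add C.
From C via ϵ: add L.
From E via ϵ: add A.
From L via ϵ: add H.
No new states can be added; the closed set is {A, B, C, D, E, H, L}.

{A, B, C, D, E, H, L}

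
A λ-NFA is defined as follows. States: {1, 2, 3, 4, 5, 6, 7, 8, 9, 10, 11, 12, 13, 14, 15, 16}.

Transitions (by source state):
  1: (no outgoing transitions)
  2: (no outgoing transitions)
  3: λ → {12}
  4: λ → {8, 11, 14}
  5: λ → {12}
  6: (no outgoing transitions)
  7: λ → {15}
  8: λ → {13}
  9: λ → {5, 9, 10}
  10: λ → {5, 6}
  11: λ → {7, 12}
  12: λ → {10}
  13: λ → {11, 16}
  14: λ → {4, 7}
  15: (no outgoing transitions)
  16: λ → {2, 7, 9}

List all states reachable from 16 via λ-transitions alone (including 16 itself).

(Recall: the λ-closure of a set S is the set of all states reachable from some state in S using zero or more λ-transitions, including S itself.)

Start with {16}.
From 16 via λ: add 2, 7, 9.
From 7 via λ: add 15.
From 9 via λ: add 5, 10.
From 5 via λ: add 12.
From 10 via λ: add 6.
No new states can be added; the closed set is {2, 5, 6, 7, 9, 10, 12, 15, 16}.

{2, 5, 6, 7, 9, 10, 12, 15, 16}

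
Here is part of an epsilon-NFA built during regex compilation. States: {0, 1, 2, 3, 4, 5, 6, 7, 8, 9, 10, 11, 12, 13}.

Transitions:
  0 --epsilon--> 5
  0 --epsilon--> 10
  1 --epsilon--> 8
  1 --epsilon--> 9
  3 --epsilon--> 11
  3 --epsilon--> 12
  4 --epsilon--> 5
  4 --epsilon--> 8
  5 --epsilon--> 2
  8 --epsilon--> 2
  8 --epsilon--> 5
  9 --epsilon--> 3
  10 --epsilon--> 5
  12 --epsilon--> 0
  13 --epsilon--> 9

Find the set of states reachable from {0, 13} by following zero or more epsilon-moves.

{0, 2, 3, 5, 9, 10, 11, 12, 13}

Start with {0, 13}.
From 0 via epsilon: add 5, 10.
From 13 via epsilon: add 9.
From 5 via epsilon: add 2.
From 9 via epsilon: add 3.
From 3 via epsilon: add 11, 12.
No new states can be added; the closed set is {0, 2, 3, 5, 9, 10, 11, 12, 13}.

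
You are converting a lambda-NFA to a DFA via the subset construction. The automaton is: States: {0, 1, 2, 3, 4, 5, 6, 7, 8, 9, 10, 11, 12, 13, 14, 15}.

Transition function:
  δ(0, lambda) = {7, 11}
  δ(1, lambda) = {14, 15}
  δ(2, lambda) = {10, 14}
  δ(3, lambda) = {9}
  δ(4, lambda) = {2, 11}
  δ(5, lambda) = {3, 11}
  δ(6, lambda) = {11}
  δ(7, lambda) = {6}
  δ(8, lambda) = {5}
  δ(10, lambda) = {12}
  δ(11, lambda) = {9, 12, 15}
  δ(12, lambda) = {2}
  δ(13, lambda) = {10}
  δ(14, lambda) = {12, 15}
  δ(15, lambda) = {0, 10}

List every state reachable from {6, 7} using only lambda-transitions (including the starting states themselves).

Start with {6, 7}.
From 6 via lambda: add 11.
From 11 via lambda: add 9, 12, 15.
From 12 via lambda: add 2.
From 15 via lambda: add 0, 10.
From 2 via lambda: add 14.
No new states can be added; the closed set is {0, 2, 6, 7, 9, 10, 11, 12, 14, 15}.

{0, 2, 6, 7, 9, 10, 11, 12, 14, 15}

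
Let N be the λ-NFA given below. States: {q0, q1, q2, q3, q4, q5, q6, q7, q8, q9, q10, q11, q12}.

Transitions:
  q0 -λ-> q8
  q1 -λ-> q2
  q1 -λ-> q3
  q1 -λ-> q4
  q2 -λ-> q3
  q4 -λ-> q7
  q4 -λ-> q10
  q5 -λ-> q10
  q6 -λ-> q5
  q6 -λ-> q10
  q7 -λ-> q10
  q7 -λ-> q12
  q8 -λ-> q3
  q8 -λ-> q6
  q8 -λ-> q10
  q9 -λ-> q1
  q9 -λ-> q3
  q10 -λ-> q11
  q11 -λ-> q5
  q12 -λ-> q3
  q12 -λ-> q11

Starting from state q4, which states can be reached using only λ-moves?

{q3, q4, q5, q7, q10, q11, q12}

Start with {q4}.
From q4 via λ: add q7, q10.
From q7 via λ: add q12.
From q10 via λ: add q11.
From q11 via λ: add q5.
From q12 via λ: add q3.
No new states can be added; the closed set is {q3, q4, q5, q7, q10, q11, q12}.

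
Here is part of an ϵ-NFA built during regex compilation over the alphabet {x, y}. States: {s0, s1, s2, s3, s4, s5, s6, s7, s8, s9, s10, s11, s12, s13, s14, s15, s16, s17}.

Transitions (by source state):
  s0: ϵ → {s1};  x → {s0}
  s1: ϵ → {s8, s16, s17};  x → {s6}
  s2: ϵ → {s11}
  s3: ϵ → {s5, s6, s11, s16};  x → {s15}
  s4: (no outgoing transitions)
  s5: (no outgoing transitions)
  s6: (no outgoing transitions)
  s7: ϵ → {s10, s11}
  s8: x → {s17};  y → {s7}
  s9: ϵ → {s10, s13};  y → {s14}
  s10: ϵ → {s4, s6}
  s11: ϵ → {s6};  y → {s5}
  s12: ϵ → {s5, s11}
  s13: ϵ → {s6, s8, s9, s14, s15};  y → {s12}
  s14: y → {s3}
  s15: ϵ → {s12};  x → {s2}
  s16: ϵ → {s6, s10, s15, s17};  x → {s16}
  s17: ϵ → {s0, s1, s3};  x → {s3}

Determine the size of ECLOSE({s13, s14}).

11

Start with {s13, s14}.
From s13 via ϵ: add s6, s8, s9, s15.
From s9 via ϵ: add s10.
From s15 via ϵ: add s12.
From s10 via ϵ: add s4.
From s12 via ϵ: add s5, s11.
ϵ-closure = {s4, s5, s6, s8, s9, s10, s11, s12, s13, s14, s15}, which has 11 states.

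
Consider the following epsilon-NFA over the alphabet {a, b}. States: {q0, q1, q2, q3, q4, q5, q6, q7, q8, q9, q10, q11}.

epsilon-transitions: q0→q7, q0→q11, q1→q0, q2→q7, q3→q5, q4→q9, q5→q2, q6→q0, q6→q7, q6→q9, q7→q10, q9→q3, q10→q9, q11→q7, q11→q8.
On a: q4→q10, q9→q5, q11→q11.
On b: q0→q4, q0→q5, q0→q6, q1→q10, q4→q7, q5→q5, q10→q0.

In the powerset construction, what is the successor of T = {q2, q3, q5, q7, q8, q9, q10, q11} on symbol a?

q9 on a → {q5}.
q11 on a → {q11}.
No a-transition from q2, q3, q5, q7, q8, q10.
Union after reading a: {q5, q11}.
Now take the epsilon-closure:
From q5 via epsilon: add q2.
From q11 via epsilon: add q7, q8.
From q7 via epsilon: add q10.
From q10 via epsilon: add q9.
From q9 via epsilon: add q3.
No new states can be added; the closed set is {q2, q3, q5, q7, q8, q9, q10, q11}.

{q2, q3, q5, q7, q8, q9, q10, q11}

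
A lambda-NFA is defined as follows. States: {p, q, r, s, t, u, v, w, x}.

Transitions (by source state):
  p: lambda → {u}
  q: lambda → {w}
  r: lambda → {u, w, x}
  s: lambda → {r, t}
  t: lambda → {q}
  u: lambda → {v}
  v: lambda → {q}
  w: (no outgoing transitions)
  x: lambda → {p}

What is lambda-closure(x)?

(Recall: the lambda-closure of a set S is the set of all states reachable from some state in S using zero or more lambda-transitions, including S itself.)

Start with {x}.
From x via lambda: add p.
From p via lambda: add u.
From u via lambda: add v.
From v via lambda: add q.
From q via lambda: add w.
No new states can be added; the closed set is {p, q, u, v, w, x}.

{p, q, u, v, w, x}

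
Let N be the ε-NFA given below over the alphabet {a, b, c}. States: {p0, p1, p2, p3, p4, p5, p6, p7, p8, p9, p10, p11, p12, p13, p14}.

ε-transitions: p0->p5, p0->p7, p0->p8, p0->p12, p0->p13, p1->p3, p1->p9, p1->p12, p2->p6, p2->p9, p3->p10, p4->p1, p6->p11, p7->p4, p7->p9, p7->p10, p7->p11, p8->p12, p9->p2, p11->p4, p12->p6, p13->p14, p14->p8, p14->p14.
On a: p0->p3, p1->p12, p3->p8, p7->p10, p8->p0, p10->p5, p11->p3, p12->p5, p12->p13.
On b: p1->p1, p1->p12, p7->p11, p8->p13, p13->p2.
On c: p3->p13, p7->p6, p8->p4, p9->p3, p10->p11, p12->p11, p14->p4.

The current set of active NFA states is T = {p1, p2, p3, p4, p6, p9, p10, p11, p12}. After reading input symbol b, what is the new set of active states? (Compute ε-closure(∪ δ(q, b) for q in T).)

{p1, p2, p3, p4, p6, p9, p10, p11, p12}

p1 on b → {p1, p12}.
No b-transition from p2, p3, p4, p6, p9, p10, p11, p12.
Union after reading b: {p1, p12}.
Now take the ε-closure:
From p1 via ε: add p3, p9.
From p12 via ε: add p6.
From p3 via ε: add p10.
From p6 via ε: add p11.
From p9 via ε: add p2.
From p11 via ε: add p4.
No new states can be added; the closed set is {p1, p2, p3, p4, p6, p9, p10, p11, p12}.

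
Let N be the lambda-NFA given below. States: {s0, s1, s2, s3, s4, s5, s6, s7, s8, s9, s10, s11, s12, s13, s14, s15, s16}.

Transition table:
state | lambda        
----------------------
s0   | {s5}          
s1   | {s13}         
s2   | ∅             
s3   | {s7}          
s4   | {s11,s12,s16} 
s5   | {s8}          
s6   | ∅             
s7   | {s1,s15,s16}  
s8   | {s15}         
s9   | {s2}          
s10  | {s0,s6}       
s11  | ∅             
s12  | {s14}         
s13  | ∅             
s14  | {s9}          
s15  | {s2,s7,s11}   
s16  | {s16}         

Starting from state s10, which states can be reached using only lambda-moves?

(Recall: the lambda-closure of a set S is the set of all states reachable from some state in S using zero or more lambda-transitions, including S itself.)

{s0, s1, s2, s5, s6, s7, s8, s10, s11, s13, s15, s16}

Start with {s10}.
From s10 via lambda: add s0, s6.
From s0 via lambda: add s5.
From s5 via lambda: add s8.
From s8 via lambda: add s15.
From s15 via lambda: add s2, s7, s11.
From s7 via lambda: add s1, s16.
From s1 via lambda: add s13.
No new states can be added; the closed set is {s0, s1, s2, s5, s6, s7, s8, s10, s11, s13, s15, s16}.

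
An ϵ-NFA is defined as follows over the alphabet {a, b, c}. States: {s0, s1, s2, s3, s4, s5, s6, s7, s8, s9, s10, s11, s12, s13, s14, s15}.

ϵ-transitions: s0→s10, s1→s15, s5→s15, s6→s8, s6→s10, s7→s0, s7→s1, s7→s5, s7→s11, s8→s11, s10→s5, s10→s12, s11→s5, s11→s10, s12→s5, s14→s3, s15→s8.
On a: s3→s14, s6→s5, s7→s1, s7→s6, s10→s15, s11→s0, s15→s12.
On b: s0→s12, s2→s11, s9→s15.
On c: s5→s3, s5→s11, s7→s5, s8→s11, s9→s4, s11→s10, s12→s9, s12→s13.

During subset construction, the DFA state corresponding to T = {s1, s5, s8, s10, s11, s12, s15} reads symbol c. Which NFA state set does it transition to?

s5 on c → {s3, s11}.
s8 on c → {s11}.
s11 on c → {s10}.
s12 on c → {s9, s13}.
No c-transition from s1, s10, s15.
Union after reading c: {s3, s9, s10, s11, s13}.
Now take the ϵ-closure:
From s10 via ϵ: add s5, s12.
From s5 via ϵ: add s15.
From s15 via ϵ: add s8.
No new states can be added; the closed set is {s3, s5, s8, s9, s10, s11, s12, s13, s15}.

{s3, s5, s8, s9, s10, s11, s12, s13, s15}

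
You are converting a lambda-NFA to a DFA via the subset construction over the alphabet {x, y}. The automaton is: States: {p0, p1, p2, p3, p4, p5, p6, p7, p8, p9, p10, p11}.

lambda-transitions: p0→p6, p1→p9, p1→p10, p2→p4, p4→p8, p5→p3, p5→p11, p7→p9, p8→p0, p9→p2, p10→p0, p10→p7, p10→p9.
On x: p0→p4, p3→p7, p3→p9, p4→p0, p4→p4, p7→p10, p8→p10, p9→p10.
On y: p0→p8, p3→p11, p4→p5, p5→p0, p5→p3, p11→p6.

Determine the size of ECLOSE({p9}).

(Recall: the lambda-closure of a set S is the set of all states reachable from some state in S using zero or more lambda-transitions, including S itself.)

6

Start with {p9}.
From p9 via lambda: add p2.
From p2 via lambda: add p4.
From p4 via lambda: add p8.
From p8 via lambda: add p0.
From p0 via lambda: add p6.
lambda-closure = {p0, p2, p4, p6, p8, p9}, which has 6 states.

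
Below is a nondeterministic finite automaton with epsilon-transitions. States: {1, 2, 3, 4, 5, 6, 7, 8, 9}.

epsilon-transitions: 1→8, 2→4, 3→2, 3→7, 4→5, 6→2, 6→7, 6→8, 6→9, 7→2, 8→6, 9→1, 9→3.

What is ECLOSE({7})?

{2, 4, 5, 7}

Start with {7}.
From 7 via epsilon: add 2.
From 2 via epsilon: add 4.
From 4 via epsilon: add 5.
No new states can be added; the closed set is {2, 4, 5, 7}.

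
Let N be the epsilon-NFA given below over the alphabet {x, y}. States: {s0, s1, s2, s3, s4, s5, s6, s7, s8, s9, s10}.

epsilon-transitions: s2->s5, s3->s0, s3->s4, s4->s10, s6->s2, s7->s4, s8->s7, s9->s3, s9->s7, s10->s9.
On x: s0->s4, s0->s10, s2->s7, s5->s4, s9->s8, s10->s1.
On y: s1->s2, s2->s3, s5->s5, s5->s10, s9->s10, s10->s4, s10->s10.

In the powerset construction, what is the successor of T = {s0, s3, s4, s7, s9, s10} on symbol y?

{s0, s3, s4, s7, s9, s10}

s9 on y → {s10}.
s10 on y → {s4, s10}.
No y-transition from s0, s3, s4, s7.
Union after reading y: {s4, s10}.
Now take the epsilon-closure:
From s10 via epsilon: add s9.
From s9 via epsilon: add s3, s7.
From s3 via epsilon: add s0.
No new states can be added; the closed set is {s0, s3, s4, s7, s9, s10}.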